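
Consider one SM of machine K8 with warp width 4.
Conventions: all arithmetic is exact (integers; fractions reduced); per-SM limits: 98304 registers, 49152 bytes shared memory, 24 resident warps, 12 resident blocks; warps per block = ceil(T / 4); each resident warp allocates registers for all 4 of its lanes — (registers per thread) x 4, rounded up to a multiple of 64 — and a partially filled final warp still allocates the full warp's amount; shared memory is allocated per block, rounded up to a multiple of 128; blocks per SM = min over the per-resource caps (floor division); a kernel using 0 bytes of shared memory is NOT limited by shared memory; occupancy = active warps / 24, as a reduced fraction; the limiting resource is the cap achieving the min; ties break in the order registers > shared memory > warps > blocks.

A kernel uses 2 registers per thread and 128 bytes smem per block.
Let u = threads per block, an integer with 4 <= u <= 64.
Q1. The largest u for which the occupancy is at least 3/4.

Answer: u = 48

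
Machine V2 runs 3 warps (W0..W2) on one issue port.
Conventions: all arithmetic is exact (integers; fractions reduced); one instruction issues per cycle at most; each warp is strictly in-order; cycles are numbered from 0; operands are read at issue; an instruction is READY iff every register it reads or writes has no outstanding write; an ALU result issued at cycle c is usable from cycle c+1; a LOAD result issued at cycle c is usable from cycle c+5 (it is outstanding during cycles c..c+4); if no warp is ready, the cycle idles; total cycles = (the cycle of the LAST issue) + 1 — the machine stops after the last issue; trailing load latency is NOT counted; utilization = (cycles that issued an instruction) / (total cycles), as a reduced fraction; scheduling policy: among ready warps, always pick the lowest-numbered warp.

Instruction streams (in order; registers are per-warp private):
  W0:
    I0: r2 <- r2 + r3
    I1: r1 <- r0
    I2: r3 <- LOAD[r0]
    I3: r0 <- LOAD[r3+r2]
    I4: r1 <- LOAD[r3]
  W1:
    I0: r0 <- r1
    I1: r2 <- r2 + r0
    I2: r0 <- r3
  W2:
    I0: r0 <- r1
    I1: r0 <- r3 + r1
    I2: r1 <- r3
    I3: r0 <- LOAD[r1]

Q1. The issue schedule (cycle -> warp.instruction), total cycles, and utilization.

cycle 0: W0.I0
cycle 1: W0.I1
cycle 2: W0.I2
cycle 3: W1.I0
cycle 4: W1.I1
cycle 5: W1.I2
cycle 6: W2.I0
cycle 7: W0.I3
cycle 8: W0.I4
cycle 9: W2.I1
cycle 10: W2.I2
cycle 11: W2.I3

Answer: 12 cycles, utilization 1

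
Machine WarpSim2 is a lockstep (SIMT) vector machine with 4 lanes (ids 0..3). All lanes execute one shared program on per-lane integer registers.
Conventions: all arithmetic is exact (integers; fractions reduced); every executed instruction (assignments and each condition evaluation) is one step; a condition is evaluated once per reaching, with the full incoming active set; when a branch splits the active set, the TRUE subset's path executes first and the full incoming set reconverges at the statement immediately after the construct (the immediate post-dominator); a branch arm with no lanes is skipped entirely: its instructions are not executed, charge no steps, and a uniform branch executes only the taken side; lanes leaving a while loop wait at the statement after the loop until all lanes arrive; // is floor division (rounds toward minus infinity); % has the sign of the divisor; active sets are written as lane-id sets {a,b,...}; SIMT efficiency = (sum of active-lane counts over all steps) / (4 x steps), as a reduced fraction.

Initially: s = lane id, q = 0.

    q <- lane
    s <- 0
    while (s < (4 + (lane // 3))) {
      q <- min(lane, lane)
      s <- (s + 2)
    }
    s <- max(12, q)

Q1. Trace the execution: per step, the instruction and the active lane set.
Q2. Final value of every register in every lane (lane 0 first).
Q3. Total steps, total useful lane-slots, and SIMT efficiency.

step 0: q <- lane                    {0,1,2,3}
step 1: s <- 0                       {0,1,2,3}
step 2: eval (s < (4 + (lane // 3))) {0,1,2,3}
step 3: q <- min(lane, lane)         {0,1,2,3}
step 4: s <- (s + 2)                 {0,1,2,3}
step 5: eval (s < (4 + (lane // 3))) {0,1,2,3}
step 6: q <- min(lane, lane)         {0,1,2,3}
step 7: s <- (s + 2)                 {0,1,2,3}
step 8: eval (s < (4 + (lane // 3))) {0,1,2,3}
step 9: q <- min(lane, lane)         {3}
step 10: s <- (s + 2)                 {3}
step 11: eval (s < (4 + (lane // 3))) {3}
step 12: s <- max(12, q)              {0,1,2,3}

Answer: 13 steps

s: 12,12,12,12
q: 0,1,2,3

steps = 13; useful = 43; efficiency = 43/52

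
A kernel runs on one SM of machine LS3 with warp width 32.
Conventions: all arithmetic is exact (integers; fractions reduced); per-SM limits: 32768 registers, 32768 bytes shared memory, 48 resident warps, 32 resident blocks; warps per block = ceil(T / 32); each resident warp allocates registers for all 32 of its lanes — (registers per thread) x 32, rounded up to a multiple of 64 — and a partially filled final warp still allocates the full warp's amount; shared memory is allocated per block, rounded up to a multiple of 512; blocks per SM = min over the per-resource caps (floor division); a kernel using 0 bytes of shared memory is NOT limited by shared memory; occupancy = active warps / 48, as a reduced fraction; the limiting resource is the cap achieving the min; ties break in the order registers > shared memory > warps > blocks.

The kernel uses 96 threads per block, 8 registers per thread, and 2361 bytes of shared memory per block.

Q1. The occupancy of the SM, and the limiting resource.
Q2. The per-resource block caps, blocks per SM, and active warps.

Answer: occupancy 3/4, limited by shared memory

registers: 42 blocks
shared memory: 12 blocks
warps: 16 blocks
blocks: 32 blocks

Answer: 12 blocks, 36 active warps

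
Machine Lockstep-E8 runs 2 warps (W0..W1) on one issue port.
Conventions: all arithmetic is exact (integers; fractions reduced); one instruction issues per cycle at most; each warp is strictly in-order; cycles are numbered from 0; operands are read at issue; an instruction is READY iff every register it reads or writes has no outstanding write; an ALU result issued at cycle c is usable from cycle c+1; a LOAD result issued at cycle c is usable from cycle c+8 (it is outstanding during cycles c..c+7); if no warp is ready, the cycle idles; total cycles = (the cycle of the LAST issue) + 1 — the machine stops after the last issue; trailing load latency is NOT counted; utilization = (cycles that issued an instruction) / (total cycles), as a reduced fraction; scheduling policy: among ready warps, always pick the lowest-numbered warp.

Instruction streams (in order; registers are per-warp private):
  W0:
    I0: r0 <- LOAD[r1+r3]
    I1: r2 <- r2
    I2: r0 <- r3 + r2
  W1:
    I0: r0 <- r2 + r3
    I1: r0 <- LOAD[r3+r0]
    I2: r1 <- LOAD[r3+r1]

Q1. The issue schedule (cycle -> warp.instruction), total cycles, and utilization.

cycle 0: W0.I0
cycle 1: W0.I1
cycle 2: W1.I0
cycle 3: W1.I1
cycle 4: W1.I2
cycle 5: idle
cycle 6: idle
cycle 7: idle
cycle 8: W0.I2

Answer: 9 cycles, utilization 2/3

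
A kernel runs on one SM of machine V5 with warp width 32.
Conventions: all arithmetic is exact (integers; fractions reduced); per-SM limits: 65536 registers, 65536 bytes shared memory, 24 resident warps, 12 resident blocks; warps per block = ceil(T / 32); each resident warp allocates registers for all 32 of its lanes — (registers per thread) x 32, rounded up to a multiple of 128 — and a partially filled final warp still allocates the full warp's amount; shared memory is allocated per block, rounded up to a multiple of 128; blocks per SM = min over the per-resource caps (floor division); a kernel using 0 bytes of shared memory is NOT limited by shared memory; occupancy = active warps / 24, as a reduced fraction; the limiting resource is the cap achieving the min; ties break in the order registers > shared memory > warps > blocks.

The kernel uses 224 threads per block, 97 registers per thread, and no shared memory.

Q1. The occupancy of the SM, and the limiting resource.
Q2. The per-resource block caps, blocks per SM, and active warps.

Answer: occupancy 7/12, limited by registers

registers: 2 blocks
shared memory: no limit (kernel uses none)
warps: 3 blocks
blocks: 12 blocks

Answer: 2 blocks, 14 active warps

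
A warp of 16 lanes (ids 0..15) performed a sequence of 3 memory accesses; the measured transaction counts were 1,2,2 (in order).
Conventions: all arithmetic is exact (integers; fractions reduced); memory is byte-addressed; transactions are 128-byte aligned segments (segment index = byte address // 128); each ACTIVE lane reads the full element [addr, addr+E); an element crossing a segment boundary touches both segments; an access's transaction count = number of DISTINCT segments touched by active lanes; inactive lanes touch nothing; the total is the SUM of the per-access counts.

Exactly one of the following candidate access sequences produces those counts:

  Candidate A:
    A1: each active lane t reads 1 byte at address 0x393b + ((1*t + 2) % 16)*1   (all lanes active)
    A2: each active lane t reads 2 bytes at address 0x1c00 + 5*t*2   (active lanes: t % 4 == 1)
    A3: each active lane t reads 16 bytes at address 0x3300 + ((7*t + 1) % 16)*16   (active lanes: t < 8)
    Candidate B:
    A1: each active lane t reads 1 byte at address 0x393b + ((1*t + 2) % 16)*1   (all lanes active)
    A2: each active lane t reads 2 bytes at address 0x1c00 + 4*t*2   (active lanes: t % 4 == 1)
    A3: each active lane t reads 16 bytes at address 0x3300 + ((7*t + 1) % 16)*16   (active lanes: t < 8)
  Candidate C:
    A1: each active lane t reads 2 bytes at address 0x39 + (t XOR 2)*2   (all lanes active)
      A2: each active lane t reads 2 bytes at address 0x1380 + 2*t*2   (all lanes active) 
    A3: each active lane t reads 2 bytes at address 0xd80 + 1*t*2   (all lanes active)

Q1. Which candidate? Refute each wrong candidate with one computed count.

B: A2 gives 1 transaction, not 2
C: A2 gives 1 transaction, not 2
A: all counts match (1,2,2)

Answer: A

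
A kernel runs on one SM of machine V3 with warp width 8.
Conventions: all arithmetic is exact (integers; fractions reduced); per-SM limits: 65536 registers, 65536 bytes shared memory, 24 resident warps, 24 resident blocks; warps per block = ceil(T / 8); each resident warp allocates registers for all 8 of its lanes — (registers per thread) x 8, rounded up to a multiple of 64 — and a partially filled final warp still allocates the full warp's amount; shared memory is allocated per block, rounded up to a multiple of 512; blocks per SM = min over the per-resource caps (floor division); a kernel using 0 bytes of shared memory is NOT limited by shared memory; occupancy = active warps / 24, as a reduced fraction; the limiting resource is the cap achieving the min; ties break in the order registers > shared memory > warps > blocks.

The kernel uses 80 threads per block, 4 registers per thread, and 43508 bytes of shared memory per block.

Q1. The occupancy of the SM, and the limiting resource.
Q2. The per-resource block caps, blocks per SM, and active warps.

Answer: occupancy 5/12, limited by shared memory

registers: 102 blocks
shared memory: 1 block
warps: 2 blocks
blocks: 24 blocks

Answer: 1 block, 10 active warps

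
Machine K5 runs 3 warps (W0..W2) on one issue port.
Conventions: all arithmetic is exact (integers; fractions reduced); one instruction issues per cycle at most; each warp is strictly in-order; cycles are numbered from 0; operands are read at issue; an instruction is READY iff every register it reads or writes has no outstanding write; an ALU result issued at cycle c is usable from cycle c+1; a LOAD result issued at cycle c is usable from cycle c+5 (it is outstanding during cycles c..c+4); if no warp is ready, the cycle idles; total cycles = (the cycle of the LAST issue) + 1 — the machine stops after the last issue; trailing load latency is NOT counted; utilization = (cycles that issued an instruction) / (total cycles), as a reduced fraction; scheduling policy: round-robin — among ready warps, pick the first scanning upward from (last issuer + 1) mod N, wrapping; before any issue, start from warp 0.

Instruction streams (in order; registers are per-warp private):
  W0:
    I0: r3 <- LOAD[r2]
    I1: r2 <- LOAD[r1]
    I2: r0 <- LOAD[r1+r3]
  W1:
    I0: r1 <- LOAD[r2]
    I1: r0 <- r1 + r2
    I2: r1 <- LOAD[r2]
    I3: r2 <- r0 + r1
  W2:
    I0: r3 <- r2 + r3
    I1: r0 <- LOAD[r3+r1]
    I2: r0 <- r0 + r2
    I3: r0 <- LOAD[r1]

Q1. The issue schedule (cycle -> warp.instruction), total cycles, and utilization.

cycle 0: W0.I0
cycle 1: W1.I0
cycle 2: W2.I0
cycle 3: W0.I1
cycle 4: W2.I1
cycle 5: W0.I2
cycle 6: W1.I1
cycle 7: W1.I2
cycle 8: idle
cycle 9: W2.I2
cycle 10: W2.I3
cycle 11: idle
cycle 12: W1.I3

Answer: 13 cycles, utilization 11/13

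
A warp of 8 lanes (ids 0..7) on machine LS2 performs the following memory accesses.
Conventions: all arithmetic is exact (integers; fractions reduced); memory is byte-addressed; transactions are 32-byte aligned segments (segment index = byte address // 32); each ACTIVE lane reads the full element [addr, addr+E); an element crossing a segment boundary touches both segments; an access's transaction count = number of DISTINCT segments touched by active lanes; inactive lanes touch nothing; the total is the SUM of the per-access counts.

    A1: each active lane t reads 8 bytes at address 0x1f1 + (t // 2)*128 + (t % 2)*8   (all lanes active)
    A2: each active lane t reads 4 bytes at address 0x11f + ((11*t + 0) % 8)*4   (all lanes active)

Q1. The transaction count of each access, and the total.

A1: 8 transactions
A2: 2 transactions

Answer: 8,2; total 10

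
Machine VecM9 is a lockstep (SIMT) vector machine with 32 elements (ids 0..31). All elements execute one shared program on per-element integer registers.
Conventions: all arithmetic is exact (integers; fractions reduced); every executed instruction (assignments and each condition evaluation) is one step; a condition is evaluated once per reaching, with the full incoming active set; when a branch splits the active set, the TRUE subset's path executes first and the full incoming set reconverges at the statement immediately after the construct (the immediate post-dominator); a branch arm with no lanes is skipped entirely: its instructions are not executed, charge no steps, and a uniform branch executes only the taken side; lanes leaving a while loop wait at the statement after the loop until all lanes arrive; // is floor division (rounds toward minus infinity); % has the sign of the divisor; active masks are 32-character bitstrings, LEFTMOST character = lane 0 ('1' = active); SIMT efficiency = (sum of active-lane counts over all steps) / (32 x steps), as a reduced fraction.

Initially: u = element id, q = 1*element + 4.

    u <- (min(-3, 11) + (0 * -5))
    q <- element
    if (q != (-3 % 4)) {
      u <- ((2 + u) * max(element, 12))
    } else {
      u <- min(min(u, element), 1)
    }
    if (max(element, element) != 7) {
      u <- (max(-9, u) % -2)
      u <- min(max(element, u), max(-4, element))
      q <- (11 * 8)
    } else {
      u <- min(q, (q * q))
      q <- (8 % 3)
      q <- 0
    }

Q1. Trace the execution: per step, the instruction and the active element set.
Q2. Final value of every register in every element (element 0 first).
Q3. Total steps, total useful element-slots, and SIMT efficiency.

step 0: u <- (min(-3, 11) + (0 * -5)) 11111111111111111111111111111111
step 1: q <- element                 11111111111111111111111111111111
step 2: eval (q != (-3 % 4))         11111111111111111111111111111111
step 3: u <- ((2 + u) * max(element, 12)) 10111111111111111111111111111111
step 4: u <- min(min(u, element), 1) 01000000000000000000000000000000
step 5: eval (max(element, element) != 7) 11111111111111111111111111111111
step 6: u <- (max(-9, u) % -2)       11111110111111111111111111111111
step 7: u <- min(max(element, u), max(-4, element)) 11111110111111111111111111111111
step 8: q <- (11 * 8)                11111110111111111111111111111111
step 9: u <- min(q, (q * q))         00000001000000000000000000000000
step 10: q <- (8 % 3)                 00000001000000000000000000000000
step 11: q <- 0                       00000001000000000000000000000000

Answer: 12 steps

u: 0,1,2,3,4,5,6,7,8,9,10,11,12,13,14,15,16,17,18,19,20,21,22,23,24,25,26,27,28,29,30,31
q: 88,88,88,88,88,88,88,0,88,88,88,88,88,88,88,88,88,88,88,88,88,88,88,88,88,88,88,88,88,88,88,88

steps = 12; useful = 256; efficiency = 256/384 = 2/3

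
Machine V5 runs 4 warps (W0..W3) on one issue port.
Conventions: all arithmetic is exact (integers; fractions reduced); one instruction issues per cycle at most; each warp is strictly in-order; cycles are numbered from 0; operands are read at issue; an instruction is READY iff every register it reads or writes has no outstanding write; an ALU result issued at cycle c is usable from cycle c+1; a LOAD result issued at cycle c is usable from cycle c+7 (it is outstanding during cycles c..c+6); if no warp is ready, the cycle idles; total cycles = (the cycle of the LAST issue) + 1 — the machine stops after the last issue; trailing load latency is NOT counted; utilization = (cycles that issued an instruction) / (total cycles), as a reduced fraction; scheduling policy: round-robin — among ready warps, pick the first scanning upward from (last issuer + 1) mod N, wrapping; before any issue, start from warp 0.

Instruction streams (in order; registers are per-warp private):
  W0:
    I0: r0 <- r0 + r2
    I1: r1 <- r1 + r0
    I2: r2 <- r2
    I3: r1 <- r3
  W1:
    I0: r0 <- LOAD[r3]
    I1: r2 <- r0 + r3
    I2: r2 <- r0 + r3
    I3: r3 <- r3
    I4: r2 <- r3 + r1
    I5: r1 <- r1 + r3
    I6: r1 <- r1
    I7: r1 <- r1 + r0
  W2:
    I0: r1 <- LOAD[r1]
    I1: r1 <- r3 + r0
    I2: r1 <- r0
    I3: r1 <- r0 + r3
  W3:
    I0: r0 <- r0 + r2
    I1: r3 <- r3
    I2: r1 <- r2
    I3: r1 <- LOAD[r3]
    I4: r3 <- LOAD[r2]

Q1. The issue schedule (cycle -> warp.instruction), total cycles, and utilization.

cycle 0: W0.I0
cycle 1: W1.I0
cycle 2: W2.I0
cycle 3: W3.I0
cycle 4: W0.I1
cycle 5: W3.I1
cycle 6: W0.I2
cycle 7: W3.I2
cycle 8: W0.I3
cycle 9: W1.I1
cycle 10: W2.I1
cycle 11: W3.I3
cycle 12: W1.I2
cycle 13: W2.I2
cycle 14: W3.I4
cycle 15: W1.I3
cycle 16: W2.I3
cycle 17: W1.I4
cycle 18: W1.I5
cycle 19: W1.I6
cycle 20: W1.I7

Answer: 21 cycles, utilization 1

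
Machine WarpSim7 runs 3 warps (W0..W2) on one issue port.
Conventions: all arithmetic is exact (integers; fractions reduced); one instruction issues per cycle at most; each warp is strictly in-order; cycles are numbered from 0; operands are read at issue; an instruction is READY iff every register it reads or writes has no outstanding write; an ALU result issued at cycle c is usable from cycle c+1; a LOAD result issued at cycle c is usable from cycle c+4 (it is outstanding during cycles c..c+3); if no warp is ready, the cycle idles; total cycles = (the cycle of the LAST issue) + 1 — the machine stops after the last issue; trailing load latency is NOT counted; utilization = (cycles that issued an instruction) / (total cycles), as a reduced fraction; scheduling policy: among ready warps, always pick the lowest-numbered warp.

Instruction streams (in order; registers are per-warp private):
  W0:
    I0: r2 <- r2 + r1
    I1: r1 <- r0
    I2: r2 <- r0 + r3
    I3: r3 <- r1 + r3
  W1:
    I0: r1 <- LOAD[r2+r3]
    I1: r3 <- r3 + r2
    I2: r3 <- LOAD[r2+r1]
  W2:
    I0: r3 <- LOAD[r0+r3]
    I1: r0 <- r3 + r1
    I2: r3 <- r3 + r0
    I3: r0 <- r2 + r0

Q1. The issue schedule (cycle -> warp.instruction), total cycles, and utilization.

cycle 0: W0.I0
cycle 1: W0.I1
cycle 2: W0.I2
cycle 3: W0.I3
cycle 4: W1.I0
cycle 5: W1.I1
cycle 6: W2.I0
cycle 7: idle
cycle 8: W1.I2
cycle 9: idle
cycle 10: W2.I1
cycle 11: W2.I2
cycle 12: W2.I3

Answer: 13 cycles, utilization 11/13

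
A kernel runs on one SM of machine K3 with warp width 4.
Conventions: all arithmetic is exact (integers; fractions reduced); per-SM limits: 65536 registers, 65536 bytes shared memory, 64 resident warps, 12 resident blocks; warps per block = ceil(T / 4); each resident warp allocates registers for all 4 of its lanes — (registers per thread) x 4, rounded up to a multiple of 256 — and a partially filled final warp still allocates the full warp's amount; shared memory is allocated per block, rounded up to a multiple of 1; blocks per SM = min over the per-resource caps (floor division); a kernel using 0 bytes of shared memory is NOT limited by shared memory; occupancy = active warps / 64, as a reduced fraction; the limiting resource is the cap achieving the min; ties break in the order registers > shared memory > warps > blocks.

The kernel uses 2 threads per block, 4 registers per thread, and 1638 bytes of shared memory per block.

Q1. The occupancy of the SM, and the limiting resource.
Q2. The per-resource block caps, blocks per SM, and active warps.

Answer: occupancy 3/16, limited by blocks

registers: 256 blocks
shared memory: 40 blocks
warps: 64 blocks
blocks: 12 blocks

Answer: 12 blocks, 12 active warps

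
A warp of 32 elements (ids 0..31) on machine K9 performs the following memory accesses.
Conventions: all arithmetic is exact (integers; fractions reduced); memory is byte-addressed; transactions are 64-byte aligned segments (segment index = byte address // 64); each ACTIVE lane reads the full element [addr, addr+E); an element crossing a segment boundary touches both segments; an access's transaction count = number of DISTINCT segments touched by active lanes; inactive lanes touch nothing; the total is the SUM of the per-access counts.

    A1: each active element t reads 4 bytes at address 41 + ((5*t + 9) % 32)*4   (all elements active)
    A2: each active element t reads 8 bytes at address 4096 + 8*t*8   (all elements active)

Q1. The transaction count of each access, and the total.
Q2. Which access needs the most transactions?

A1: 3 transactions
A2: 32 transactions

Answer: 3,32; total 35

Answer: A2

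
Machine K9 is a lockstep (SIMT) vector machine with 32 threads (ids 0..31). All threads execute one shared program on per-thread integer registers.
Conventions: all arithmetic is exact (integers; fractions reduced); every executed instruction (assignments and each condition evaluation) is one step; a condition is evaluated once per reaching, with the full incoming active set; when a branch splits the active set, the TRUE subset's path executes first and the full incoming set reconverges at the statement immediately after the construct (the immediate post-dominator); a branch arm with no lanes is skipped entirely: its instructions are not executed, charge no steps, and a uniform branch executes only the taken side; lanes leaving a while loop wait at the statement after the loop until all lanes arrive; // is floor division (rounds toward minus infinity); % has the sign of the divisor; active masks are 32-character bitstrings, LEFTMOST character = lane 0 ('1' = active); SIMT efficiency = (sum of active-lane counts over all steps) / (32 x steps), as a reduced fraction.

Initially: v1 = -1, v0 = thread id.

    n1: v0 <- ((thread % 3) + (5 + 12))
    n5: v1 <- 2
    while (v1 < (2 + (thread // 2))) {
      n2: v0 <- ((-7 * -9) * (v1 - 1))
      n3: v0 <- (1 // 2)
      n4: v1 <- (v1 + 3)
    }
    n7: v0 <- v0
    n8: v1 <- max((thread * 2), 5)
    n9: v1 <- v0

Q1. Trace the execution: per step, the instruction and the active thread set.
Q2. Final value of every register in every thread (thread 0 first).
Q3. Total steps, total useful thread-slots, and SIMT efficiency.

step 0: v0 <- ((thread % 3) + (5 + 12)) 11111111111111111111111111111111
step 1: v1 <- 2                      11111111111111111111111111111111
step 2: eval (v1 < (2 + (thread // 2))) 11111111111111111111111111111111
step 3: v0 <- ((-7 * -9) * (v1 - 1)) 00111111111111111111111111111111
step 4: v0 <- (1 // 2)               00111111111111111111111111111111
step 5: v1 <- (v1 + 3)               00111111111111111111111111111111
step 6: eval (v1 < (2 + (thread // 2))) 00111111111111111111111111111111
step 7: v0 <- ((-7 * -9) * (v1 - 1)) 00000000111111111111111111111111
step 8: v0 <- (1 // 2)               00000000111111111111111111111111
step 9: v1 <- (v1 + 3)               00000000111111111111111111111111
step 10: eval (v1 < (2 + (thread // 2))) 00000000111111111111111111111111
step 11: v0 <- ((-7 * -9) * (v1 - 1)) 00000000000000111111111111111111
step 12: v0 <- (1 // 2)               00000000000000111111111111111111
step 13: v1 <- (v1 + 3)               00000000000000111111111111111111
step 14: eval (v1 < (2 + (thread // 2))) 00000000000000111111111111111111
step 15: v0 <- ((-7 * -9) * (v1 - 1)) 00000000000000000000111111111111
step 16: v0 <- (1 // 2)               00000000000000000000111111111111
step 17: v1 <- (v1 + 3)               00000000000000000000111111111111
step 18: eval (v1 < (2 + (thread // 2))) 00000000000000000000111111111111
step 19: v0 <- ((-7 * -9) * (v1 - 1)) 00000000000000000000000000111111
step 20: v0 <- (1 // 2)               00000000000000000000000000111111
step 21: v1 <- (v1 + 3)               00000000000000000000000000111111
step 22: eval (v1 < (2 + (thread // 2))) 00000000000000000000000000111111
step 23: v0 <- v0                     11111111111111111111111111111111
step 24: v1 <- max((thread * 2), 5)   11111111111111111111111111111111
step 25: v1 <- v0                     11111111111111111111111111111111

Answer: 26 steps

v1: 17,18,0,0,0,0,0,0,0,0,0,0,0,0,0,0,0,0,0,0,0,0,0,0,0,0,0,0,0,0,0,0
v0: 17,18,0,0,0,0,0,0,0,0,0,0,0,0,0,0,0,0,0,0,0,0,0,0,0,0,0,0,0,0,0,0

steps = 26; useful = 552; efficiency = 552/832 = 69/104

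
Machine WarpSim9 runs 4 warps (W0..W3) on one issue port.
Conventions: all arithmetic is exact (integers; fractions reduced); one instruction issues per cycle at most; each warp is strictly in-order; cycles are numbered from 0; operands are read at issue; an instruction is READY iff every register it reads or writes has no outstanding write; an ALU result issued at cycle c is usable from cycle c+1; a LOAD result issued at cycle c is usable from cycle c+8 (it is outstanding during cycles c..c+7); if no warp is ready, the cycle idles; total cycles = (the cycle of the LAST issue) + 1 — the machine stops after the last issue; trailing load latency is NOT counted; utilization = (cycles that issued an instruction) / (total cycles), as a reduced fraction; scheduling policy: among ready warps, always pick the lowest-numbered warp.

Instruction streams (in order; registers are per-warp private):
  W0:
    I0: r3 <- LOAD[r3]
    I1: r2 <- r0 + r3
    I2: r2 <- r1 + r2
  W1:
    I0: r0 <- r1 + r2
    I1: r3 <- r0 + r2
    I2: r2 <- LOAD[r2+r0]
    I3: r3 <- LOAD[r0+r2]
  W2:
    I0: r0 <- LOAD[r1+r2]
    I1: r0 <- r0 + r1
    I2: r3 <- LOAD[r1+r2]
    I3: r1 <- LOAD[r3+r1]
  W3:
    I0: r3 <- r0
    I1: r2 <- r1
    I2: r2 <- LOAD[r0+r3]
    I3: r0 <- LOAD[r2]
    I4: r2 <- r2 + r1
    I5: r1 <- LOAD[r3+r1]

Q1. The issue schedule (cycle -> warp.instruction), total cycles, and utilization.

cycle 0: W0.I0
cycle 1: W1.I0
cycle 2: W1.I1
cycle 3: W1.I2
cycle 4: W2.I0
cycle 5: W3.I0
cycle 6: W3.I1
cycle 7: W3.I2
cycle 8: W0.I1
cycle 9: W0.I2
cycle 10: idle
cycle 11: W1.I3
cycle 12: W2.I1
cycle 13: W2.I2
cycle 14: idle
cycle 15: W3.I3
cycle 16: W3.I4
cycle 17: W3.I5
cycle 18: idle
cycle 19: idle
cycle 20: idle
cycle 21: W2.I3

Answer: 22 cycles, utilization 17/22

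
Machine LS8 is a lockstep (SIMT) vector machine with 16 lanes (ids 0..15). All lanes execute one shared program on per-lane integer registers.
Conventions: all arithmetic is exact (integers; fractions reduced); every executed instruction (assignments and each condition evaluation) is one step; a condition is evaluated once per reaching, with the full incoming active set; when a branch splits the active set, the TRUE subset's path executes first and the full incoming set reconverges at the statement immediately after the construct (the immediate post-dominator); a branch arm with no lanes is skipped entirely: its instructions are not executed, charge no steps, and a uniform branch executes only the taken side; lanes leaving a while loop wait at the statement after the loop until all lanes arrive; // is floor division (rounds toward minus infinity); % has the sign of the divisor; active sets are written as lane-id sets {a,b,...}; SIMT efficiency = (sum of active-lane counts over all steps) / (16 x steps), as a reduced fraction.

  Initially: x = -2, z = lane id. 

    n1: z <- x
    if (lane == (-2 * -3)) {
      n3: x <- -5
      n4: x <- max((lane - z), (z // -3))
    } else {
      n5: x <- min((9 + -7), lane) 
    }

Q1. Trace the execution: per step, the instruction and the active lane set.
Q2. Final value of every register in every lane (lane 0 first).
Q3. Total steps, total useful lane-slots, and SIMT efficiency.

step 0: z <- x                       {0,1,2,3,4,5,6,7,8,9,10,11,12,13,14,15}
step 1: eval (lane == (-2 * -3))     {0,1,2,3,4,5,6,7,8,9,10,11,12,13,14,15}
step 2: x <- -5                      {6}
step 3: x <- max((lane - z), (z // -3)) {6}
step 4: x <- min((9 + -7), lane)     {0,1,2,3,4,5,7,8,9,10,11,12,13,14,15}

Answer: 5 steps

x: 0,1,2,2,2,2,8,2,2,2,2,2,2,2,2,2
z: -2,-2,-2,-2,-2,-2,-2,-2,-2,-2,-2,-2,-2,-2,-2,-2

steps = 5; useful = 49; efficiency = 49/80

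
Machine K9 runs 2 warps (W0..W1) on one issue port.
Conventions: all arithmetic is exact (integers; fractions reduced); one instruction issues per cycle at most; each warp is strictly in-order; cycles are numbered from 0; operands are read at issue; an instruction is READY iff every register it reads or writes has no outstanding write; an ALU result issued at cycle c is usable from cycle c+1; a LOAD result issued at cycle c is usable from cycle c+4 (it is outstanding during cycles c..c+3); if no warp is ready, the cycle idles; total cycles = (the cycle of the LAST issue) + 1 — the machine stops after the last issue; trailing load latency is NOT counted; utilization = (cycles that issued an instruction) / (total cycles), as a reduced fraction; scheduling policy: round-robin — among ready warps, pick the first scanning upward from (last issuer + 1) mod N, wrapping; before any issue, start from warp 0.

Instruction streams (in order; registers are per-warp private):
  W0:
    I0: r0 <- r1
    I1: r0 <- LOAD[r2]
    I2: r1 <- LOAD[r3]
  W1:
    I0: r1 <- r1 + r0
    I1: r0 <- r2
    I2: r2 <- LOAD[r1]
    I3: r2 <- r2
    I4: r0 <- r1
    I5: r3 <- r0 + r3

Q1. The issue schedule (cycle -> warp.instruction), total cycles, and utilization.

cycle 0: W0.I0
cycle 1: W1.I0
cycle 2: W0.I1
cycle 3: W1.I1
cycle 4: W0.I2
cycle 5: W1.I2
cycle 6: idle
cycle 7: idle
cycle 8: idle
cycle 9: W1.I3
cycle 10: W1.I4
cycle 11: W1.I5

Answer: 12 cycles, utilization 3/4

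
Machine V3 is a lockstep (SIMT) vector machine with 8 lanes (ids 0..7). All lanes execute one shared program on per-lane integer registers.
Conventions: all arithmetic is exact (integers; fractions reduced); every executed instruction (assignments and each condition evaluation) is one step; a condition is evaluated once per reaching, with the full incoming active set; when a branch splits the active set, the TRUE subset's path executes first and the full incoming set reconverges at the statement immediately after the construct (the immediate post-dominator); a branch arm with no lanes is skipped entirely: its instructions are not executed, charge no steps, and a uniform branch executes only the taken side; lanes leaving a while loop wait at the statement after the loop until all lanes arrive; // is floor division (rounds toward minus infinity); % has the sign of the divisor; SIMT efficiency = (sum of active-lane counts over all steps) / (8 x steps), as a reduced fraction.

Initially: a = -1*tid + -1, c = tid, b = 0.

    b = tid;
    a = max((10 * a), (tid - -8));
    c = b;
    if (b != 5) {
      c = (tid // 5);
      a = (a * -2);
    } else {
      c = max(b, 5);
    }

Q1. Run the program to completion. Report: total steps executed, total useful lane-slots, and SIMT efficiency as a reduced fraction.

Answer: 7 steps, 47 useful, 47/56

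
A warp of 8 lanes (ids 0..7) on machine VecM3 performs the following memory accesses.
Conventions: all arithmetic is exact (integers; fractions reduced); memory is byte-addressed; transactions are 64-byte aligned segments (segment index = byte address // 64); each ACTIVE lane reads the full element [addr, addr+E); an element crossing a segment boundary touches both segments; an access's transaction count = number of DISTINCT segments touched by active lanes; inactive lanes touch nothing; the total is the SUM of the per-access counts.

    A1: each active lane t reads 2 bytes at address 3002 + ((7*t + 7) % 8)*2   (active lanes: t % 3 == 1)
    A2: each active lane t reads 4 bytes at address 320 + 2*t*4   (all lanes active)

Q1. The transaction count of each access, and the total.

A1: 2 transactions
A2: 1 transaction

Answer: 2,1; total 3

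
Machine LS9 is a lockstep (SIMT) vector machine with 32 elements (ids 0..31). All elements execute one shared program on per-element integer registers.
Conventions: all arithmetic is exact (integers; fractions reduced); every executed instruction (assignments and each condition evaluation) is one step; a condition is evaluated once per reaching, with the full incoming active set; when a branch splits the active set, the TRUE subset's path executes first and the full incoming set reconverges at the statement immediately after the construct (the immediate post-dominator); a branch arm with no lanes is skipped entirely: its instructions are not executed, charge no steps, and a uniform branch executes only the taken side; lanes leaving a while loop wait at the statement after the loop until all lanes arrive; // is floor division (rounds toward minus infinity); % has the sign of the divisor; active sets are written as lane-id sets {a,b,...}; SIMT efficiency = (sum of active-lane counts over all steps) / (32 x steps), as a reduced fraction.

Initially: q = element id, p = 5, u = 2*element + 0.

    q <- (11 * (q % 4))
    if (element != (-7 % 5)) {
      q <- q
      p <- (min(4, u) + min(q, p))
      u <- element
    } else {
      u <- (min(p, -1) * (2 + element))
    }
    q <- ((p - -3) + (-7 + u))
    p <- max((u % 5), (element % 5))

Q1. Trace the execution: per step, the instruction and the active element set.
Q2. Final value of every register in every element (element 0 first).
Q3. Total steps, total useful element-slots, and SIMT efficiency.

step 0: q <- (11 * (q % 4))          {0,1,2,3,4,5,6,7,8,9,10,11,12,13,14,15,16,17,18,19,20,21,22,23,24,25,26,27,28,29,30,31}
step 1: eval (element != (-7 % 5))   {0,1,2,3,4,5,6,7,8,9,10,11,12,13,14,15,16,17,18,19,20,21,22,23,24,25,26,27,28,29,30,31}
step 2: q <- q                       {0,1,2,4,5,6,7,8,9,10,11,12,13,14,15,16,17,18,19,20,21,22,23,24,25,26,27,28,29,30,31}
step 3: p <- (min(4, u) + min(q, p)) {0,1,2,4,5,6,7,8,9,10,11,12,13,14,15,16,17,18,19,20,21,22,23,24,25,26,27,28,29,30,31}
step 4: u <- element                 {0,1,2,4,5,6,7,8,9,10,11,12,13,14,15,16,17,18,19,20,21,22,23,24,25,26,27,28,29,30,31}
step 5: u <- (min(p, -1) * (2 + element)) {3}
step 6: q <- ((p - -3) + (-7 + u))   {0,1,2,3,4,5,6,7,8,9,10,11,12,13,14,15,16,17,18,19,20,21,22,23,24,25,26,27,28,29,30,31}
step 7: p <- max((u % 5), (element % 5)) {0,1,2,3,4,5,6,7,8,9,10,11,12,13,14,15,16,17,18,19,20,21,22,23,24,25,26,27,28,29,30,31}

Answer: 8 steps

q: -4,4,7,-4,4,10,11,12,8,14,15,16,12,18,19,20,16,22,23,24,20,26,27,28,24,30,31,32,28,34,35,36
p: 0,1,2,3,4,0,1,2,3,4,0,1,2,3,4,0,1,2,3,4,0,1,2,3,4,0,1,2,3,4,0,1
u: 0,1,2,-5,4,5,6,7,8,9,10,11,12,13,14,15,16,17,18,19,20,21,22,23,24,25,26,27,28,29,30,31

steps = 8; useful = 222; efficiency = 222/256 = 111/128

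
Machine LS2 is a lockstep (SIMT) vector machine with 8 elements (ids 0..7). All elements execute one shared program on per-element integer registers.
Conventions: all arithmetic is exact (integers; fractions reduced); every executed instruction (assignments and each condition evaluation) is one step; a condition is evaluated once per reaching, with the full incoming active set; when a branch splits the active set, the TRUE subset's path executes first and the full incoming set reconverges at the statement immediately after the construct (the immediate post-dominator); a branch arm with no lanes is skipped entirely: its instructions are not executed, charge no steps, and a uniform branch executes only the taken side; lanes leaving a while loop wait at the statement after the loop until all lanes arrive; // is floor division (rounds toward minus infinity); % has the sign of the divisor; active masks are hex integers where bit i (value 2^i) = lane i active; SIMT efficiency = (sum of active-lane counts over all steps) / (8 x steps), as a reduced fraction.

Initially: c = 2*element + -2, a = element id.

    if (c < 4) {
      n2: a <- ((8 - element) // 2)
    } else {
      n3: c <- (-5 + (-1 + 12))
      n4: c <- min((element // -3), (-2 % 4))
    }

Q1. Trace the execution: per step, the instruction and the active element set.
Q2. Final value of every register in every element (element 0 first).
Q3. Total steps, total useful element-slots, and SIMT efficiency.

step 0: eval (c < 4)                 0xff
step 1: a <- ((8 - element) // 2)    0x07
step 2: c <- (-5 + (-1 + 12))        0xf8
step 3: c <- min((element // -3), (-2 % 4)) 0xf8

Answer: 4 steps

c: -2,0,2,-1,-2,-2,-2,-3
a: 4,3,3,3,4,5,6,7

steps = 4; useful = 21; efficiency = 21/32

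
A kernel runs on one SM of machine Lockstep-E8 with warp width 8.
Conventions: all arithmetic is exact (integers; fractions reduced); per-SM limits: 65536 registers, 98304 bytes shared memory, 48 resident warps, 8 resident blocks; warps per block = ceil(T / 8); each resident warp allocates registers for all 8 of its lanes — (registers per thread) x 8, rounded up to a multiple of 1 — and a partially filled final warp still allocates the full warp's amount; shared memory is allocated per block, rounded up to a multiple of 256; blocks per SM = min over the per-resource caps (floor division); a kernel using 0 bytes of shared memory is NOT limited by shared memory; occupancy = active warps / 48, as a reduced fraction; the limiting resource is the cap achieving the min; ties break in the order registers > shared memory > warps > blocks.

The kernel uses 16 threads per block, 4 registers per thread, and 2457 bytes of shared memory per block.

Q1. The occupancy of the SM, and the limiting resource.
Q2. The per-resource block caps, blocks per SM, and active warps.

Answer: occupancy 1/3, limited by blocks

registers: 1024 blocks
shared memory: 38 blocks
warps: 24 blocks
blocks: 8 blocks

Answer: 8 blocks, 16 active warps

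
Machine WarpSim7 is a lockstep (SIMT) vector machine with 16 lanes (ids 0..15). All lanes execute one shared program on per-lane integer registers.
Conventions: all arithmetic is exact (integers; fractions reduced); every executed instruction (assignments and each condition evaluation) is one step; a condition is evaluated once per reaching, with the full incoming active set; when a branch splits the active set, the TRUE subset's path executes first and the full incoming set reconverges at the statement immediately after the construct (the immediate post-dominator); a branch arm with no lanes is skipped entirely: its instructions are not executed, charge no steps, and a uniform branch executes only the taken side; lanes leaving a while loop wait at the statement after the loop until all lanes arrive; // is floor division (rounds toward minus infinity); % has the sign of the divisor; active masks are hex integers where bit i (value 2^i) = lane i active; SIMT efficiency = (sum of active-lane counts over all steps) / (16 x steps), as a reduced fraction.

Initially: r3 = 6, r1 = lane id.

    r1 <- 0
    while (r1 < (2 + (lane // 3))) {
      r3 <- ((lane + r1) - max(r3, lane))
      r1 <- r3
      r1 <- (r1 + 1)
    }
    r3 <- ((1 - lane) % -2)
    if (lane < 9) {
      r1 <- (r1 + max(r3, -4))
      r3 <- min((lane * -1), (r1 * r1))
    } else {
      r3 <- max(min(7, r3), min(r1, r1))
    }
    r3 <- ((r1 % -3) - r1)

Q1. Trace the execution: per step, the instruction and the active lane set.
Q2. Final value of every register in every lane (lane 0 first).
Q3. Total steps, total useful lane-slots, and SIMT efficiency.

step 0: r1 <- 0                      0xffff
step 1: eval (r1 < (2 + (lane // 3))) 0xffff
step 2: r3 <- ((lane + r1) - max(r3, lane)) 0xffff
step 3: r1 <- r3                     0xffff
step 4: r1 <- (r1 + 1)               0xffff
step 5: eval (r1 < (2 + (lane // 3))) 0xffff
step 6: r3 <- ((lane + r1) - max(r3, lane)) 0xffff
step 7: r1 <- r3                     0xffff
step 8: r1 <- (r1 + 1)               0xffff
step 9: eval (r1 < (2 + (lane // 3))) 0xffff
step 10: r3 <- ((lane + r1) - max(r3, lane)) 0xffff
step 11: r1 <- r3                     0xffff
step 12: r1 <- (r1 + 1)               0xffff
step 13: eval (r1 < (2 + (lane // 3))) 0xffff
step 14: r3 <- ((lane + r1) - max(r3, lane)) 0xffff
step 15: r1 <- r3                     0xffff
step 16: r1 <- (r1 + 1)               0xffff
step 17: eval (r1 < (2 + (lane // 3))) 0xffff
step 18: r3 <- ((lane + r1) - max(r3, lane)) 0xfe1f
step 19: r1 <- r3                     0xfe1f
step 20: r1 <- (r1 + 1)               0xfe1f
step 21: eval (r1 < (2 + (lane // 3))) 0xfe1f
step 22: r3 <- ((lane + r1) - max(r3, lane)) 0xf00f
step 23: r1 <- r3                     0xf00f
step 24: r1 <- (r1 + 1)               0xf00f
step 25: eval (r1 < (2 + (lane // 3))) 0xf00f
step 26: r3 <- ((lane + r1) - max(r3, lane)) 0x8003
step 27: r1 <- r3                     0x8003
step 28: r1 <- (r1 + 1)               0x8003
step 29: eval (r1 < (2 + (lane // 3))) 0x8003
step 30: r3 <- ((lane + r1) - max(r3, lane)) 0x0001
step 31: r1 <- r3                     0x0001
step 32: r1 <- (r1 + 1)               0x0001
step 33: eval (r1 < (2 + (lane // 3))) 0x0001
step 34: r3 <- ((1 - lane) % -2)      0xffff
step 35: eval (lane < 9)              0xffff
step 36: r1 <- (r1 + max(r3, -4))     0x01ff
step 37: r3 <- min((lane * -1), (r1 * r1)) 0x01ff
step 38: r3 <- max(min(7, r3), min(r1, r1)) 0xfe00
step 39: r3 <- ((r1 % -3) - r1)       0xffff

Answer: 40 steps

r3: -3,-3,-3,-3,-3,-3,-3,-6,-3,-6,-6,-6,-6,-6,-6,-9
r1: 1,2,1,3,2,3,3,4,3,5,5,5,6,6,6,7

steps = 40; useful = 457; efficiency = 457/640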